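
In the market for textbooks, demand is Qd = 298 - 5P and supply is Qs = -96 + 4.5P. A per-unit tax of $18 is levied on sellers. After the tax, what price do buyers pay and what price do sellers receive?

Buyers pay $50, sellers receive $32

Pre-tax equilibrium: P* = 788/19, Q* = 1722/19.
Tax on sellers shifts supply to Qs = -96 + 4.5(P − 18) = -177 + 4.5P.
298 - 5P = -177 + 4.5P gives buyer price Pb = 50; sellers receive Ps = 50 − 18 = 32.
New quantity: Q = 298 − 5(50) = 48.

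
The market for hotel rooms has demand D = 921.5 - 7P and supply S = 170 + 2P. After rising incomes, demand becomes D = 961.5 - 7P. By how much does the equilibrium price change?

Original equilibrium: P* = 83.5, Q* = 337.
New equilibrium: 961.5 - 7P = 170 + 2P, so 791.5 = 9P and P' = 1583/18; Q' = 961.5 − 7(1583/18) = 3113/9.
Change in price: 1583/18 − 83.5 = 40/9.

ΔP = 40/9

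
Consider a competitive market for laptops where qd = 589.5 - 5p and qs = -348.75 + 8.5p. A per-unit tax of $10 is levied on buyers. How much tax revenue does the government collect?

Pre-tax equilibrium: p* = 69.5, q* = 242.
Tax on buyers shifts demand to qd = 589.5 − 5(p + 10) = 539.5 - 5p.
539.5 - 5p = -348.75 + 8.5p gives seller price ps = 3553/54; buyers pay pb = 3553/54 + 10 = 4093/54.
New quantity: q = 589.5 − 5(4093/54) = 5684/27.
Revenue = 10 × 5684/27 = 56840/27.

Tax revenue = 56840/27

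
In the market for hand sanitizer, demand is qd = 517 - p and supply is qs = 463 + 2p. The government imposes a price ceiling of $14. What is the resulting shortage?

Shortage = 12

Equilibrium price would be p* = 18, so the ceiling at 14 binds.
At p = 14: qd = 517 − 1(14) = 503, qs = 463 + 2(14) = 491.
Shortage = 503 − 491 = 12.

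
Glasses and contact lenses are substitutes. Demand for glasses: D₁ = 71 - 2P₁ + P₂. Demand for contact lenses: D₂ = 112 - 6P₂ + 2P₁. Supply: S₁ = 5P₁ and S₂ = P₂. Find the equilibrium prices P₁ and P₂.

P₁ = 609/47, P₂ = 926/47

Market 1: 71 - 2P₁ + P₂ = 5P₁ → 7P₁ - P₂ = 71.
Market 2: 7P₂ - 2P₁ = 112.
Eliminating P₂: 7×(1) + 1×(2) gives 47P₁ = 609, so P₁ = 609/47.
Back-substitute into (2): P₂ = (112 + 2×609/47) / 7 = 926/47.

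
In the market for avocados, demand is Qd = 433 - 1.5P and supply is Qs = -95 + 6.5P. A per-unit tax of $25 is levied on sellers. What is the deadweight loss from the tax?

Pre-tax equilibrium: P* = 66, Q* = 334.
Tax on sellers shifts supply to Qs = -95 + 6.5(P − 25) = -257.5 + 6.5P.
433 - 1.5P = -257.5 + 6.5P gives buyer price Pb = 86.3125; sellers receive Ps = 86.3125 − 25 = 61.3125.
New quantity: Q = 433 − 1.5(86.3125) = 303.53125.
DWL = ½ × 25 × (334 − 303.53125) = 380.859375.

Deadweight loss = 380.859375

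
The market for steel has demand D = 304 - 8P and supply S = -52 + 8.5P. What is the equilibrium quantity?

Set D = S: 304 - 8P = -52 + 8.5P.
356 = 16.5P, so P* = 712/33.
Q* = 304 − 8(712/33) = 4336/33.

Q* = 4336/33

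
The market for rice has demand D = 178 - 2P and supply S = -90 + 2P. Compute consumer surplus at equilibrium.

Equilibrium: 178 - 2P = -90 + 2P gives P* = 67, Q* = 44.
Demand choke price (D = 0): P = 89.
CS = ½(89 − 67)(44) = 484.

Consumer surplus = 484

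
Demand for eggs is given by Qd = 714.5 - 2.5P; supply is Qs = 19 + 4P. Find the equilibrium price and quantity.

P* = 107, Q* = 447

Set Qd = Qs: 714.5 - 2.5P = 19 + 4P.
695.5 = 6.5P, so P* = 107.
Q* = 714.5 − 2.5(107) = 447.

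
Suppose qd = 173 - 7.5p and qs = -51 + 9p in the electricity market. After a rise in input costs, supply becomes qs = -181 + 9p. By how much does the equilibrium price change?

Original equilibrium: p* = 448/33, q* = 783/11.
New equilibrium: 173 - 7.5p = -181 + 9p, so 354 = 16.5p and p' = 236/11; q' = 173 − 7.5(236/11) = 133/11.
Change in price: 236/11 − 448/33 = 260/33.

Δp = 260/33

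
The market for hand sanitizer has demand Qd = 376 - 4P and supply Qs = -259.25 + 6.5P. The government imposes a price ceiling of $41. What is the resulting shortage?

Equilibrium price would be P* = 60.5, so the ceiling at 41 binds.
At P = 41: Qd = 376 − 4(41) = 212, Qs = -259.25 + 6.5(41) = 7.25.
Shortage = 212 − 7.25 = 204.75.

Shortage = 204.75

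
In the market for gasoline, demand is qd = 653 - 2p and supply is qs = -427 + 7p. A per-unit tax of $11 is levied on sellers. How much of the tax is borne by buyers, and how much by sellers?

Pre-tax equilibrium: p* = 120, q* = 413.
Tax on sellers shifts supply to qs = -427 + 7(p − 11) = -504 + 7p.
653 - 2p = -504 + 7p gives buyer price pb = 1157/9; sellers receive ps = 1157/9 − 11 = 1058/9.
New quantity: q = 653 − 2(1157/9) = 3563/9.
Buyer burden = 1157/9 − 120 = 77/9; seller burden = 120 − 1058/9 = 22/9.

Buyers bear 77/9, sellers bear 22/9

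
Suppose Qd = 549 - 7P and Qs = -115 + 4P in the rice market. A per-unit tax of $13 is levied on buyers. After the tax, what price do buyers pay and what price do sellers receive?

Buyers pay 716/11, sellers receive 573/11

Pre-tax equilibrium: P* = 664/11, Q* = 1391/11.
Tax on buyers shifts demand to Qd = 549 − 7(P + 13) = 458 - 7P.
458 - 7P = -115 + 4P gives seller price Ps = 573/11; buyers pay Pb = 573/11 + 13 = 716/11.
New quantity: Q = 549 − 7(716/11) = 1027/11.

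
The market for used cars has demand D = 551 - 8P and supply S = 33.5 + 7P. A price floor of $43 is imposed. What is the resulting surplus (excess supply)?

Equilibrium price would be P* = 34.5, so the floor at 43 binds.
At P = 43: D = 207, S = 334.5.
Surplus = 334.5 − 207 = 127.5.

Surplus = 127.5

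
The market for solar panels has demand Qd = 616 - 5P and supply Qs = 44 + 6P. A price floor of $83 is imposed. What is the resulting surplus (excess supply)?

Equilibrium price would be P* = 52, so the floor at 83 binds.
At P = 83: Qd = 201, Qs = 542.
Surplus = 542 − 201 = 341.

Surplus = 341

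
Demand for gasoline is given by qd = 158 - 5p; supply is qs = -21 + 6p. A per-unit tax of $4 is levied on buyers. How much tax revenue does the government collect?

Tax revenue = 2892/11

Pre-tax equilibrium: p* = 179/11, q* = 843/11.
Tax on buyers shifts demand to qd = 158 − 5(p + 4) = 138 - 5p.
138 - 5p = -21 + 6p gives seller price ps = 159/11; buyers pay pb = 159/11 + 4 = 203/11.
New quantity: q = 158 − 5(203/11) = 723/11.
Revenue = 4 × 723/11 = 2892/11.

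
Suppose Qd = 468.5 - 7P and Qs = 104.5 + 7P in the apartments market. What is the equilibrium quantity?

Set Qd = Qs: 468.5 - 7P = 104.5 + 7P.
364 = 14P, so P* = 26.
Q* = 468.5 − 7(26) = 286.5.

Q* = 286.5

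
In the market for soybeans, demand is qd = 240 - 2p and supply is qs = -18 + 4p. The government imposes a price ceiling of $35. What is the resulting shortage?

Shortage = 48

Equilibrium price would be p* = 43, so the ceiling at 35 binds.
At p = 35: qd = 240 − 2(35) = 170, qs = -18 + 4(35) = 122.
Shortage = 170 − 122 = 48.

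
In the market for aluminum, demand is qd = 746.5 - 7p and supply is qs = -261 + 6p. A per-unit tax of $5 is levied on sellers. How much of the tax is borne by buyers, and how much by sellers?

Pre-tax equilibrium: p* = 77.5, q* = 204.
Tax on sellers shifts supply to qs = -261 + 6(p − 5) = -291 + 6p.
746.5 - 7p = -291 + 6p gives buyer price pb = 2075/26; sellers receive ps = 2075/26 − 5 = 1945/26.
New quantity: q = 746.5 − 7(2075/26) = 2442/13.
Buyer burden = 2075/26 − 77.5 = 30/13; seller burden = 77.5 − 1945/26 = 35/13.

Buyers bear 30/13, sellers bear 35/13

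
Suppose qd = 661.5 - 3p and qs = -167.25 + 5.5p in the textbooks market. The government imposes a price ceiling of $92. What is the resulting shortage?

Shortage = 46.75

Equilibrium price would be p* = 97.5, so the ceiling at 92 binds.
At p = 92: qd = 661.5 − 3(92) = 385.5, qs = -167.25 + 5.5(92) = 338.75.
Shortage = 385.5 − 338.75 = 46.75.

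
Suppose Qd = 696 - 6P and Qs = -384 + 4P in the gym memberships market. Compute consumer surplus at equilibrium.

Consumer surplus = 192

Equilibrium: 696 - 6P = -384 + 4P gives P* = 108, Q* = 48.
Demand choke price (Qd = 0): P = 116.
CS = ½(116 − 108)(48) = 192.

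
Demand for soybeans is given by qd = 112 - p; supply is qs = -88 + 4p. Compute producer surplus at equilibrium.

Producer surplus = 648

Equilibrium: 112 - p = -88 + 4p gives p* = 40, q* = 72.
Supply starts at p = 22 (where qs = 0).
PS = ½(40 − 22)(72) = 648.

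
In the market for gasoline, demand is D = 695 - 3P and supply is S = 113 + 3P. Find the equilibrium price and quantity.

P* = 97, Q* = 404

Set D = S: 695 - 3P = 113 + 3P.
582 = 6P, so P* = 97.
Q* = 695 − 3(97) = 404.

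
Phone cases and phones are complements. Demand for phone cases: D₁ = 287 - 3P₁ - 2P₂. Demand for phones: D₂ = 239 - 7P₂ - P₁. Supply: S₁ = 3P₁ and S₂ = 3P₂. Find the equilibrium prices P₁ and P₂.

P₁ = 1196/29, P₂ = 1147/58

Market 1: 287 - 3P₁ - 2P₂ = 3P₁ → 6P₁ + 2P₂ = 287.
Market 2: 10P₂ + P₁ = 239.
Eliminating P₂: 10×(1) − 2×(2) gives 58P₁ = 2392, so P₁ = 1196/29.
Back-substitute into (2): P₂ = (239 − 1×1196/29) / 10 = 1147/58.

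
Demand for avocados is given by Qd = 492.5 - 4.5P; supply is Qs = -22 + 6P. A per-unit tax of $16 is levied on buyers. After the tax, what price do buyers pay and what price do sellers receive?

Buyers pay 407/7, sellers receive 295/7

Pre-tax equilibrium: P* = 49, Q* = 272.
Tax on buyers shifts demand to Qd = 492.5 − 4.5(P + 16) = 420.5 - 4.5P.
420.5 - 4.5P = -22 + 6P gives seller price Ps = 295/7; buyers pay Pb = 295/7 + 16 = 407/7.
New quantity: Q = 492.5 − 4.5(407/7) = 1616/7.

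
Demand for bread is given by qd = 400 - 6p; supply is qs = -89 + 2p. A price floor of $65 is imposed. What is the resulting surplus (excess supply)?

Surplus = 31

Equilibrium price would be p* = 61.125, so the floor at 65 binds.
At p = 65: qd = 10, qs = 41.
Surplus = 41 − 10 = 31.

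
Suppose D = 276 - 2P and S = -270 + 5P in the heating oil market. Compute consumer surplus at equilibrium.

Consumer surplus = 3600

Equilibrium: 276 - 2P = -270 + 5P gives P* = 78, Q* = 120.
Demand choke price (D = 0): P = 138.
CS = ½(138 − 78)(120) = 3600.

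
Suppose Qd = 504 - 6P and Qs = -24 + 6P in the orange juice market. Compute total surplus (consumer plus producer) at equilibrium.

Total surplus = 9600

Equilibrium: 504 - 6P = -24 + 6P gives P* = 44, Q* = 240.
Demand choke price: P = 84; supply starts at P = 4.
CS = ½(84 − 44)(240) = 4800; PS = ½(44 − 4)(240) = 4800.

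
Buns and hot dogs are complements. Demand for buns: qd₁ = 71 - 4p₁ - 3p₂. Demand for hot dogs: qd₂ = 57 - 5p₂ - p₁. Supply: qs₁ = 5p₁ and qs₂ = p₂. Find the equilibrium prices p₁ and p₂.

Market 1: 71 - 4p₁ - 3p₂ = 5p₁ → 9p₁ + 3p₂ = 71.
Market 2: 6p₂ + p₁ = 57.
Eliminating p₂: 6×(1) − 3×(2) gives 51p₁ = 255, so p₁ = 5.
Back-substitute into (2): p₂ = (57 − 1×5) / 6 = 26/3.

p₁ = 5, p₂ = 26/3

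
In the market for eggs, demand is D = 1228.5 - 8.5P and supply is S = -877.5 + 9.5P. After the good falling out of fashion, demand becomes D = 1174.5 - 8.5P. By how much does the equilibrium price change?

Original equilibrium: P* = 117, Q* = 234.
New equilibrium: 1174.5 - 8.5P = -877.5 + 9.5P, so 2052 = 18P and P' = 114; Q' = 1174.5 − 8.5(114) = 205.5.
Change in price: 114 − 117 = -3.

ΔP = -3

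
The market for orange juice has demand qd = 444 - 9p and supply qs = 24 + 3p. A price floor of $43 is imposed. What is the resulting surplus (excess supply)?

Surplus = 96

Equilibrium price would be p* = 35, so the floor at 43 binds.
At p = 43: qd = 57, qs = 153.
Surplus = 153 − 57 = 96.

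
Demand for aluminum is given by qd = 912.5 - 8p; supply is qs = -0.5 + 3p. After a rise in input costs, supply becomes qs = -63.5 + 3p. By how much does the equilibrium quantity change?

Δq = -504/11

Original equilibrium: p* = 83, q* = 248.5.
New equilibrium: 912.5 - 8p = -63.5 + 3p, so 976 = 11p and p' = 976/11; q' = 912.5 − 8(976/11) = 4459/22.
Change in quantity: 4459/22 − 248.5 = -504/11.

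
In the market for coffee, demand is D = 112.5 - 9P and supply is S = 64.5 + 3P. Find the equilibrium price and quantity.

P* = 4, Q* = 76.5

Set D = S: 112.5 - 9P = 64.5 + 3P.
48 = 12P, so P* = 4.
Q* = 112.5 − 9(4) = 76.5.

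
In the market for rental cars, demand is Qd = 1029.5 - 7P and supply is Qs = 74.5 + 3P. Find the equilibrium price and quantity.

Set Qd = Qs: 1029.5 - 7P = 74.5 + 3P.
955 = 10P, so P* = 95.5.
Q* = 1029.5 − 7(95.5) = 361.

P* = 95.5, Q* = 361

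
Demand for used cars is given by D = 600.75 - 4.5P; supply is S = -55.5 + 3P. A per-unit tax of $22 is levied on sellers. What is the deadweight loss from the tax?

Pre-tax equilibrium: P* = 87.5, Q* = 207.
Tax on sellers shifts supply to S = -55.5 + 3(P − 22) = -121.5 + 3P.
600.75 - 4.5P = -121.5 + 3P gives buyer price Pb = 96.3; sellers receive Ps = 96.3 − 22 = 74.3.
New quantity: Q = 600.75 − 4.5(96.3) = 167.4.
DWL = ½ × 22 × (207 − 167.4) = 435.6.

Deadweight loss = 435.6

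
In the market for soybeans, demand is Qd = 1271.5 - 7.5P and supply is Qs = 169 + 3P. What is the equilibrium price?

P* = 105

Set Qd = Qs: 1271.5 - 7.5P = 169 + 3P.
1102.5 = 10.5P, so P* = 105.
Q* = 1271.5 − 7.5(105) = 484.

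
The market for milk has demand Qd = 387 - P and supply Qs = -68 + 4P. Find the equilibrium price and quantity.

P* = 91, Q* = 296

Set Qd = Qs: 387 - P = -68 + 4P.
455 = 5P, so P* = 91.
Q* = 387 − 1(91) = 296.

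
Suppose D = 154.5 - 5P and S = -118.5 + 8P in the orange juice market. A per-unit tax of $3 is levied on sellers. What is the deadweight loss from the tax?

Deadweight loss = 180/13

Pre-tax equilibrium: P* = 21, Q* = 49.5.
Tax on sellers shifts supply to S = -118.5 + 8(P − 3) = -142.5 + 8P.
154.5 - 5P = -142.5 + 8P gives buyer price Pb = 297/13; sellers receive Ps = 297/13 − 3 = 258/13.
New quantity: Q = 154.5 − 5(297/13) = 1047/26.
DWL = ½ × 3 × (49.5 − 1047/26) = 180/13.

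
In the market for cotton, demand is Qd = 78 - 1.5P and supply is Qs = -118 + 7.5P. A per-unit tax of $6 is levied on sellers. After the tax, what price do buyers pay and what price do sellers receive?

Pre-tax equilibrium: P* = 196/9, Q* = 136/3.
Tax on sellers shifts supply to Qs = -118 + 7.5(P − 6) = -163 + 7.5P.
78 - 1.5P = -163 + 7.5P gives buyer price Pb = 241/9; sellers receive Ps = 241/9 − 6 = 187/9.
New quantity: Q = 78 − 1.5(241/9) = 227/6.

Buyers pay 241/9, sellers receive 187/9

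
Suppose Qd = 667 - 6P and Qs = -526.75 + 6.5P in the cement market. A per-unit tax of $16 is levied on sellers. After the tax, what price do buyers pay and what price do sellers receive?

Pre-tax equilibrium: P* = 95.5, Q* = 94.
Tax on sellers shifts supply to Qs = -526.75 + 6.5(P − 16) = -630.75 + 6.5P.
667 - 6P = -630.75 + 6.5P gives buyer price Pb = 103.82; sellers receive Ps = 103.82 − 16 = 87.82.
New quantity: Q = 667 − 6(103.82) = 44.08.

Buyers pay $103.82, sellers receive $87.82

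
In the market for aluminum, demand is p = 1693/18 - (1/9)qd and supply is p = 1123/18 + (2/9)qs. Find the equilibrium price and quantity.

p* = 83.5, q* = 95

Set the two price expressions equal: 1693/18 - (1/9)q = 1123/18 + (2/9)q.
95/3 = (1/3)q, so q* = 95.
p* = 1693/18 − (1/9)(95) = 83.5.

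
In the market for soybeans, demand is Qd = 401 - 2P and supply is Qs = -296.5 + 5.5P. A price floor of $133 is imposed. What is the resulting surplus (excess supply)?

Surplus = 300

Equilibrium price would be P* = 93, so the floor at 133 binds.
At P = 133: Qd = 135, Qs = 435.
Surplus = 435 − 135 = 300.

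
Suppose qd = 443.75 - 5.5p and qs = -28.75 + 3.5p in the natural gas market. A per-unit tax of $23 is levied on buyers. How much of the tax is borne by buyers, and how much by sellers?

Pre-tax equilibrium: p* = 52.5, q* = 155.
Tax on buyers shifts demand to qd = 443.75 − 5.5(p + 23) = 317.25 - 5.5p.
317.25 - 5.5p = -28.75 + 3.5p gives seller price ps = 346/9; buyers pay pb = 346/9 + 23 = 553/9.
New quantity: q = 443.75 − 5.5(553/9) = 3809/36.
Buyer burden = 553/9 − 52.5 = 161/18; seller burden = 52.5 − 346/9 = 253/18.

Buyers bear 161/18, sellers bear 253/18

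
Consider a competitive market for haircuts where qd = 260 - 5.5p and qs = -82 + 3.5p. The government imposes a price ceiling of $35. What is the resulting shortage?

Equilibrium price would be p* = 38, so the ceiling at 35 binds.
At p = 35: qd = 260 − 5.5(35) = 67.5, qs = -82 + 3.5(35) = 40.5.
Shortage = 67.5 − 40.5 = 27.

Shortage = 27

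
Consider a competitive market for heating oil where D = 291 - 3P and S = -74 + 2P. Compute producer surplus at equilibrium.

Equilibrium: 291 - 3P = -74 + 2P gives P* = 73, Q* = 72.
Supply starts at P = 37 (where S = 0).
PS = ½(73 − 37)(72) = 1296.

Producer surplus = 1296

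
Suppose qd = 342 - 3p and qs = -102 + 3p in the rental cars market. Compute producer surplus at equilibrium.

Producer surplus = 2400

Equilibrium: 342 - 3p = -102 + 3p gives p* = 74, q* = 120.
Supply starts at p = 34 (where qs = 0).
PS = ½(74 − 34)(120) = 2400.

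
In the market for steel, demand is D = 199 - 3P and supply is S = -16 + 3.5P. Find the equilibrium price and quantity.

P* = 430/13, Q* = 1297/13

Set D = S: 199 - 3P = -16 + 3.5P.
215 = 6.5P, so P* = 430/13.
Q* = 199 − 3(430/13) = 1297/13.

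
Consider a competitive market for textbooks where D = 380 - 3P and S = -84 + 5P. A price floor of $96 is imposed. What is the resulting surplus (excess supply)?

Equilibrium price would be P* = 58, so the floor at 96 binds.
At P = 96: D = 92, S = 396.
Surplus = 396 − 92 = 304.

Surplus = 304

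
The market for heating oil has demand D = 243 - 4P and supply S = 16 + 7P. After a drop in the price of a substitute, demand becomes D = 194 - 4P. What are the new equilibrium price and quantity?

P' = 178/11, Q' = 1422/11

Original equilibrium: P* = 227/11, Q* = 1765/11.
New equilibrium: 194 - 4P = 16 + 7P, so 178 = 11P and P' = 178/11; Q' = 194 − 4(178/11) = 1422/11.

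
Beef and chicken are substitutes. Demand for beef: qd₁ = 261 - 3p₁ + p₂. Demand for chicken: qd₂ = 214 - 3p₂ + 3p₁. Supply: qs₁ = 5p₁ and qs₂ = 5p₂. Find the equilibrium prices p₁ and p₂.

Market 1: 261 - 3p₁ + p₂ = 5p₁ → 8p₁ - p₂ = 261.
Market 2: 8p₂ - 3p₁ = 214.
Eliminating p₂: 8×(1) + 1×(2) gives 61p₁ = 2302, so p₁ = 2302/61.
Back-substitute into (2): p₂ = (214 + 3×2302/61) / 8 = 2495/61.

p₁ = 2302/61, p₂ = 2495/61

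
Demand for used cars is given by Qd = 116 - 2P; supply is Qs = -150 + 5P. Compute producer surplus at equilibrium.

Producer surplus = 160

Equilibrium: 116 - 2P = -150 + 5P gives P* = 38, Q* = 40.
Supply starts at P = 30 (where Qs = 0).
PS = ½(38 − 30)(40) = 160.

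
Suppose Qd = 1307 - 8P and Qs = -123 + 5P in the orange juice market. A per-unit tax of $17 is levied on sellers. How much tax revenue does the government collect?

Tax revenue = 82807/13

Pre-tax equilibrium: P* = 110, Q* = 427.
Tax on sellers shifts supply to Qs = -123 + 5(P − 17) = -208 + 5P.
1307 - 8P = -208 + 5P gives buyer price Pb = 1515/13; sellers receive Ps = 1515/13 − 17 = 1294/13.
New quantity: Q = 1307 − 8(1515/13) = 4871/13.
Revenue = 17 × 4871/13 = 82807/13.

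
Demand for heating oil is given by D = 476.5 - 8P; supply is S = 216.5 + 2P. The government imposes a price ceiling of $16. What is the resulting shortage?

Shortage = 100

Equilibrium price would be P* = 26, so the ceiling at 16 binds.
At P = 16: D = 476.5 − 8(16) = 348.5, S = 216.5 + 2(16) = 248.5.
Shortage = 348.5 − 248.5 = 100.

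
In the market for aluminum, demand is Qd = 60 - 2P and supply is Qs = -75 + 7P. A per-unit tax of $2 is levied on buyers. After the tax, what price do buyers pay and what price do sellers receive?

Pre-tax equilibrium: P* = 15, Q* = 30.
Tax on buyers shifts demand to Qd = 60 − 2(P + 2) = 56 - 2P.
56 - 2P = -75 + 7P gives seller price Ps = 131/9; buyers pay Pb = 131/9 + 2 = 149/9.
New quantity: Q = 60 − 2(149/9) = 242/9.

Buyers pay 149/9, sellers receive 131/9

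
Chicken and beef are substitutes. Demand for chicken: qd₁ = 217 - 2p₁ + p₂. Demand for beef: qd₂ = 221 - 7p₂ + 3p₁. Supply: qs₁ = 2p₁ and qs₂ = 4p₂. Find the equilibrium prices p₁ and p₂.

p₁ = 2608/41, p₂ = 1535/41

Market 1: 217 - 2p₁ + p₂ = 2p₁ → 4p₁ - p₂ = 217.
Market 2: 11p₂ - 3p₁ = 221.
Eliminating p₂: 11×(1) + 1×(2) gives 41p₁ = 2608, so p₁ = 2608/41.
Back-substitute into (2): p₂ = (221 + 3×2608/41) / 11 = 1535/41.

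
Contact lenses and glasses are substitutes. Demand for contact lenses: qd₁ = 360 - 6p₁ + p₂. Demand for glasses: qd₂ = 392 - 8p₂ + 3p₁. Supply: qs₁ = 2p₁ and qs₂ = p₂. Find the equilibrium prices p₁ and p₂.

p₁ = 3632/69, p₂ = 4216/69

Market 1: 360 - 6p₁ + p₂ = 2p₁ → 8p₁ - p₂ = 360.
Market 2: 9p₂ - 3p₁ = 392.
Eliminating p₂: 9×(1) + 1×(2) gives 69p₁ = 3632, so p₁ = 3632/69.
Back-substitute into (2): p₂ = (392 + 3×3632/69) / 9 = 4216/69.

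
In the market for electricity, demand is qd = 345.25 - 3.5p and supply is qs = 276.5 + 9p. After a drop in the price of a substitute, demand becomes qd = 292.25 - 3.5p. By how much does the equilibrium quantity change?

Δq = -38.16

Original equilibrium: p* = 5.5, q* = 326.
New equilibrium: 292.25 - 3.5p = 276.5 + 9p, so 15.75 = 12.5p and p' = 1.26; q' = 292.25 − 3.5(1.26) = 287.84.
Change in quantity: 287.84 − 326 = -38.16.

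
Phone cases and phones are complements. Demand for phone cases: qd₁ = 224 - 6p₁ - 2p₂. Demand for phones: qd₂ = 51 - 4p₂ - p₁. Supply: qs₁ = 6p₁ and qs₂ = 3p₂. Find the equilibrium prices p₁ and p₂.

Market 1: 224 - 6p₁ - 2p₂ = 6p₁ → 12p₁ + 2p₂ = 224.
Market 2: 7p₂ + p₁ = 51.
Eliminating p₂: 7×(1) − 2×(2) gives 82p₁ = 1466, so p₁ = 733/41.
Back-substitute into (2): p₂ = (51 − 1×733/41) / 7 = 194/41.

p₁ = 733/41, p₂ = 194/41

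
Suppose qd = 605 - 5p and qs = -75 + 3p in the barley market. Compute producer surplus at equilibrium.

Equilibrium: 605 - 5p = -75 + 3p gives p* = 85, q* = 180.
Supply starts at p = 25 (where qs = 0).
PS = ½(85 − 25)(180) = 5400.

Producer surplus = 5400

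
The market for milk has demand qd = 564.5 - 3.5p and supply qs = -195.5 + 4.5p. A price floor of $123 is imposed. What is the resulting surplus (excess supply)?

Equilibrium price would be p* = 95, so the floor at 123 binds.
At p = 123: qd = 134, qs = 358.
Surplus = 358 − 134 = 224.

Surplus = 224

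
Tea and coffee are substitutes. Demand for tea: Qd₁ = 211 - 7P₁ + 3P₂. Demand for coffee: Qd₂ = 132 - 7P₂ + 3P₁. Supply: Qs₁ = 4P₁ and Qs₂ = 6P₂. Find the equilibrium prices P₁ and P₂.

P₁ = 3139/134, P₂ = 2085/134

Market 1: 211 - 7P₁ + 3P₂ = 4P₁ → 11P₁ - 3P₂ = 211.
Market 2: 13P₂ - 3P₁ = 132.
Eliminating P₂: 13×(1) + 3×(2) gives 134P₁ = 3139, so P₁ = 3139/134.
Back-substitute into (2): P₂ = (132 + 3×3139/134) / 13 = 2085/134.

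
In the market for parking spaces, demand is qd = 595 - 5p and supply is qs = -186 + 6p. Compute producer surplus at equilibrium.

Equilibrium: 595 - 5p = -186 + 6p gives p* = 71, q* = 240.
Supply starts at p = 31 (where qs = 0).
PS = ½(71 − 31)(240) = 4800.

Producer surplus = 4800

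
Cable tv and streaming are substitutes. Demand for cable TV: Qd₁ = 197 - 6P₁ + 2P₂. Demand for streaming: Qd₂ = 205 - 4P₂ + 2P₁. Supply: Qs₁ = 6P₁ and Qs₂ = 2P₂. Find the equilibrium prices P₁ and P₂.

P₁ = 398/17, P₂ = 1427/34

Market 1: 197 - 6P₁ + 2P₂ = 6P₁ → 12P₁ - 2P₂ = 197.
Market 2: 6P₂ - 2P₁ = 205.
Eliminating P₂: 6×(1) + 2×(2) gives 68P₁ = 1592, so P₁ = 398/17.
Back-substitute into (2): P₂ = (205 + 2×398/17) / 6 = 1427/34.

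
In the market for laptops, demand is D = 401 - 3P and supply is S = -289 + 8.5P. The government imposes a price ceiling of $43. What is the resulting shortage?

Shortage = 195.5

Equilibrium price would be P* = 60, so the ceiling at 43 binds.
At P = 43: D = 401 − 3(43) = 272, S = -289 + 8.5(43) = 76.5.
Shortage = 272 − 76.5 = 195.5.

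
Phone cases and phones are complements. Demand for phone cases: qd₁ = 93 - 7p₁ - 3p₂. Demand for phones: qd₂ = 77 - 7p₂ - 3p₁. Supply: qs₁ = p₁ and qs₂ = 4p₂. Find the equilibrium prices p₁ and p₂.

Market 1: 93 - 7p₁ - 3p₂ = p₁ → 8p₁ + 3p₂ = 93.
Market 2: 11p₂ + 3p₁ = 77.
Eliminating p₂: 11×(1) − 3×(2) gives 79p₁ = 792, so p₁ = 792/79.
Back-substitute into (2): p₂ = (77 − 3×792/79) / 11 = 337/79.

p₁ = 792/79, p₂ = 337/79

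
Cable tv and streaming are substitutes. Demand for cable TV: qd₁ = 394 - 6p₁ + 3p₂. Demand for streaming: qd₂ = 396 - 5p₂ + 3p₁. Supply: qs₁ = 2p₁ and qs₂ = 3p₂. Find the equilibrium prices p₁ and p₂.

Market 1: 394 - 6p₁ + 3p₂ = 2p₁ → 8p₁ - 3p₂ = 394.
Market 2: 8p₂ - 3p₁ = 396.
Eliminating p₂: 8×(1) + 3×(2) gives 55p₁ = 4340, so p₁ = 868/11.
Back-substitute into (2): p₂ = (396 + 3×868/11) / 8 = 870/11.

p₁ = 868/11, p₂ = 870/11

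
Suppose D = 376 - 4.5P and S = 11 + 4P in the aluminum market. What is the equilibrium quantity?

Set D = S: 376 - 4.5P = 11 + 4P.
365 = 8.5P, so P* = 730/17.
Q* = 376 − 4.5(730/17) = 3107/17.

Q* = 3107/17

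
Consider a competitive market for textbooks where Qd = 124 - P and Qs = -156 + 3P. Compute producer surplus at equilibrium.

Producer surplus = 486

Equilibrium: 124 - P = -156 + 3P gives P* = 70, Q* = 54.
Supply starts at P = 52 (where Qs = 0).
PS = ½(70 − 52)(54) = 486.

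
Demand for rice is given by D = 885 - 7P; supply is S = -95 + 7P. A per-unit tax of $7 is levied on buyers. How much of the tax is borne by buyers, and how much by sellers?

Pre-tax equilibrium: P* = 70, Q* = 395.
Tax on buyers shifts demand to D = 885 − 7(P + 7) = 836 - 7P.
836 - 7P = -95 + 7P gives seller price Ps = 66.5; buyers pay Pb = 66.5 + 7 = 73.5.
New quantity: Q = 885 − 7(73.5) = 370.5.
Buyer burden = 73.5 − 70 = 3.5; seller burden = 70 − 66.5 = 3.5.

Buyers bear $3.5, sellers bear $3.5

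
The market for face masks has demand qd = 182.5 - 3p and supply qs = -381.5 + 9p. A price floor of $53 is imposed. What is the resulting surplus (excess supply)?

Equilibrium price would be p* = 47, so the floor at 53 binds.
At p = 53: qd = 23.5, qs = 95.5.
Surplus = 95.5 − 23.5 = 72.

Surplus = 72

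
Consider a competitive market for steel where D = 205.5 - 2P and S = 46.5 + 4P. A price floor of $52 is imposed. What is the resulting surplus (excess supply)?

Surplus = 153

Equilibrium price would be P* = 26.5, so the floor at 52 binds.
At P = 52: D = 101.5, S = 254.5.
Surplus = 254.5 − 101.5 = 153.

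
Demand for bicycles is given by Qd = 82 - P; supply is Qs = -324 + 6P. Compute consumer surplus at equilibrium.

Consumer surplus = 288

Equilibrium: 82 - P = -324 + 6P gives P* = 58, Q* = 24.
Demand choke price (Qd = 0): P = 82.
CS = ½(82 − 58)(24) = 288.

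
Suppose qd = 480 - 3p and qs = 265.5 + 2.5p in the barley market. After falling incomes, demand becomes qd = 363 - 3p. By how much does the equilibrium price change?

Original equilibrium: p* = 39, q* = 363.
New equilibrium: 363 - 3p = 265.5 + 2.5p, so 97.5 = 5.5p and p' = 195/11; q' = 363 − 3(195/11) = 3408/11.
Change in price: 195/11 − 39 = -234/11.

Δp = -234/11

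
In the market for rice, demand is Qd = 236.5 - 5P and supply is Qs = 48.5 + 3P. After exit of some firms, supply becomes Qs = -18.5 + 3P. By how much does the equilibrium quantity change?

ΔQ = -41.875

Original equilibrium: P* = 23.5, Q* = 119.
New equilibrium: 236.5 - 5P = -18.5 + 3P, so 255 = 8P and P' = 31.875; Q' = 236.5 − 5(31.875) = 77.125.
Change in quantity: 77.125 − 119 = -41.875.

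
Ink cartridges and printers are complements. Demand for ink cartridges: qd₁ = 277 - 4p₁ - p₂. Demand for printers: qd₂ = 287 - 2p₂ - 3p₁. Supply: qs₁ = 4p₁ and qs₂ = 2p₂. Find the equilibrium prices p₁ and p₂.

p₁ = 821/29, p₂ = 1465/29

Market 1: 277 - 4p₁ - p₂ = 4p₁ → 8p₁ + p₂ = 277.
Market 2: 4p₂ + 3p₁ = 287.
Eliminating p₂: 4×(1) − 1×(2) gives 29p₁ = 821, so p₁ = 821/29.
Back-substitute into (2): p₂ = (287 − 3×821/29) / 4 = 1465/29.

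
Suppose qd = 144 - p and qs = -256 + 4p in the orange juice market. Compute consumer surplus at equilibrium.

Equilibrium: 144 - p = -256 + 4p gives p* = 80, q* = 64.
Demand choke price (qd = 0): p = 144.
CS = ½(144 − 80)(64) = 2048.

Consumer surplus = 2048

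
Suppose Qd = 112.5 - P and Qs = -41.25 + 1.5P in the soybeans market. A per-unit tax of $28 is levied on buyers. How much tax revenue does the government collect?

Tax revenue = 957.6

Pre-tax equilibrium: P* = 61.5, Q* = 51.
Tax on buyers shifts demand to Qd = 112.5 − 1(P + 28) = 84.5 - P.
84.5 - P = -41.25 + 1.5P gives seller price Ps = 50.3; buyers pay Pb = 50.3 + 28 = 78.3.
New quantity: Q = 112.5 − 1(78.3) = 34.2.
Revenue = 28 × 34.2 = 957.6.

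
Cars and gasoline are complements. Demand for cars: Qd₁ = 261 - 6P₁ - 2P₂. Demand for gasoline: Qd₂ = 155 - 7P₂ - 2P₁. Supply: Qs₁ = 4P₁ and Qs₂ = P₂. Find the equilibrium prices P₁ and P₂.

P₁ = 889/38, P₂ = 257/19

Market 1: 261 - 6P₁ - 2P₂ = 4P₁ → 10P₁ + 2P₂ = 261.
Market 2: 8P₂ + 2P₁ = 155.
Eliminating P₂: 8×(1) − 2×(2) gives 76P₁ = 1778, so P₁ = 889/38.
Back-substitute into (2): P₂ = (155 − 2×889/38) / 8 = 257/19.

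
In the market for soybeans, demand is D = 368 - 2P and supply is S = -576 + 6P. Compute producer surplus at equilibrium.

Equilibrium: 368 - 2P = -576 + 6P gives P* = 118, Q* = 132.
Supply starts at P = 96 (where S = 0).
PS = ½(118 − 96)(132) = 1452.

Producer surplus = 1452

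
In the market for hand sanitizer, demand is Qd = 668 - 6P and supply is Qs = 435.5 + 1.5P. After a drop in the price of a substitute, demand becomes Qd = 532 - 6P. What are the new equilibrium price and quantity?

Original equilibrium: P* = 31, Q* = 482.
New equilibrium: 532 - 6P = 435.5 + 1.5P, so 96.5 = 7.5P and P' = 193/15; Q' = 532 − 6(193/15) = 454.8.

P' = 193/15, Q' = 454.8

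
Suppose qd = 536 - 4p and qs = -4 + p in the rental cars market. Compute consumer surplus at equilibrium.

Equilibrium: 536 - 4p = -4 + p gives p* = 108, q* = 104.
Demand choke price (qd = 0): p = 134.
CS = ½(134 − 108)(104) = 1352.

Consumer surplus = 1352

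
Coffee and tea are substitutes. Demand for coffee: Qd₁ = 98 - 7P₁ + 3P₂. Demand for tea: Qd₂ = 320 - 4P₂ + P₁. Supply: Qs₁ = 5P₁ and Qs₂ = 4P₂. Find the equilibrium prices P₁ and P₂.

Market 1: 98 - 7P₁ + 3P₂ = 5P₁ → 12P₁ - 3P₂ = 98.
Market 2: 8P₂ - P₁ = 320.
Eliminating P₂: 8×(1) + 3×(2) gives 93P₁ = 1744, so P₁ = 1744/93.
Back-substitute into (2): P₂ = (320 + 1×1744/93) / 8 = 3938/93.

P₁ = 1744/93, P₂ = 3938/93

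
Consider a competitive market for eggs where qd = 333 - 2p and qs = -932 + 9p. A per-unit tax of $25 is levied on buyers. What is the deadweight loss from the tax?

Pre-tax equilibrium: p* = 115, q* = 103.
Tax on buyers shifts demand to qd = 333 − 2(p + 25) = 283 - 2p.
283 - 2p = -932 + 9p gives seller price ps = 1215/11; buyers pay pb = 1215/11 + 25 = 1490/11.
New quantity: q = 333 − 2(1490/11) = 683/11.
DWL = ½ × 25 × (103 − 683/11) = 5625/11.

Deadweight loss = 5625/11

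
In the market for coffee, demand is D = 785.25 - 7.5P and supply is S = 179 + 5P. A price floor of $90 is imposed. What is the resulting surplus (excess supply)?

Surplus = 518.75

Equilibrium price would be P* = 48.5, so the floor at 90 binds.
At P = 90: D = 110.25, S = 629.
Surplus = 629 − 110.25 = 518.75.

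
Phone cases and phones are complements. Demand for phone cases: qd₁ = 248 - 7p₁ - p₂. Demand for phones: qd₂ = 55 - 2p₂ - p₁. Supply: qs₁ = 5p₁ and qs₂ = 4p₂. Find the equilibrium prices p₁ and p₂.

Market 1: 248 - 7p₁ - p₂ = 5p₁ → 12p₁ + p₂ = 248.
Market 2: 6p₂ + p₁ = 55.
Eliminating p₂: 6×(1) − 1×(2) gives 71p₁ = 1433, so p₁ = 1433/71.
Back-substitute into (2): p₂ = (55 − 1×1433/71) / 6 = 412/71.

p₁ = 1433/71, p₂ = 412/71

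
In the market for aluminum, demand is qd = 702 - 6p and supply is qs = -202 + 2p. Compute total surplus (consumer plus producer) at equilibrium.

Equilibrium: 702 - 6p = -202 + 2p gives p* = 113, q* = 24.
Demand choke price: p = 117; supply starts at p = 101.
CS = ½(117 − 113)(24) = 48; PS = ½(113 − 101)(24) = 144.

Total surplus = 192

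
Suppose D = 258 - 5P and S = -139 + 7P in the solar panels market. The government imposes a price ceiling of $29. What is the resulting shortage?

Equilibrium price would be P* = 397/12, so the ceiling at 29 binds.
At P = 29: D = 258 − 5(29) = 113, S = -139 + 7(29) = 64.
Shortage = 113 − 64 = 49.

Shortage = 49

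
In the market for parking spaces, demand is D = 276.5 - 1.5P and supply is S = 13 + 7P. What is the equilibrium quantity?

Set D = S: 276.5 - 1.5P = 13 + 7P.
263.5 = 8.5P, so P* = 31.
Q* = 276.5 − 1.5(31) = 230.

Q* = 230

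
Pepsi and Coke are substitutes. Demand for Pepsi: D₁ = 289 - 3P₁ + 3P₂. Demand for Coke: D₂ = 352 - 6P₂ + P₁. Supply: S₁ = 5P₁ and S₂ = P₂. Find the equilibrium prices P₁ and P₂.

P₁ = 3079/53, P₂ = 3105/53

Market 1: 289 - 3P₁ + 3P₂ = 5P₁ → 8P₁ - 3P₂ = 289.
Market 2: 7P₂ - P₁ = 352.
Eliminating P₂: 7×(1) + 3×(2) gives 53P₁ = 3079, so P₁ = 3079/53.
Back-substitute into (2): P₂ = (352 + 1×3079/53) / 7 = 3105/53.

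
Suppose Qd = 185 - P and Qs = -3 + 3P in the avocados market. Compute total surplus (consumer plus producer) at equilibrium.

Total surplus = 12696

Equilibrium: 185 - P = -3 + 3P gives P* = 47, Q* = 138.
Demand choke price: P = 185; supply starts at P = 1.
CS = ½(185 − 47)(138) = 9522; PS = ½(47 − 1)(138) = 3174.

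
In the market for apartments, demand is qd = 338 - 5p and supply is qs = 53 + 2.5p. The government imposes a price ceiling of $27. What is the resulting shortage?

Shortage = 82.5

Equilibrium price would be p* = 38, so the ceiling at 27 binds.
At p = 27: qd = 338 − 5(27) = 203, qs = 53 + 2.5(27) = 120.5.
Shortage = 203 − 120.5 = 82.5.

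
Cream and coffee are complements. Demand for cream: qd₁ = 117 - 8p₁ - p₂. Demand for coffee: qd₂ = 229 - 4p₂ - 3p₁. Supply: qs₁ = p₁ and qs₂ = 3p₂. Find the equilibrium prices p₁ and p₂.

p₁ = 59/6, p₂ = 28.5

Market 1: 117 - 8p₁ - p₂ = p₁ → 9p₁ + p₂ = 117.
Market 2: 7p₂ + 3p₁ = 229.
Eliminating p₂: 7×(1) − 1×(2) gives 60p₁ = 590, so p₁ = 59/6.
Back-substitute into (2): p₂ = (229 − 3×59/6) / 7 = 28.5.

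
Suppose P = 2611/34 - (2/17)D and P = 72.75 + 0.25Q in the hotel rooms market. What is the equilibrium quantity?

Set the two price expressions equal: 2611/34 - (2/17)Q = 72.75 + 0.25Q.
275/68 = (25/68)Q, so Q* = 11.
P* = 2611/34 − (2/17)(11) = 75.5.

Q* = 11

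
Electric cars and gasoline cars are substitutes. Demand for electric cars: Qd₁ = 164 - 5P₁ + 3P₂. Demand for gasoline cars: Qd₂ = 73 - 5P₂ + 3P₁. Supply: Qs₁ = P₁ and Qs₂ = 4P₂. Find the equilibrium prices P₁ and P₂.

Market 1: 164 - 5P₁ + 3P₂ = P₁ → 6P₁ - 3P₂ = 164.
Market 2: 9P₂ - 3P₁ = 73.
Eliminating P₂: 9×(1) + 3×(2) gives 45P₁ = 1695, so P₁ = 113/3.
Back-substitute into (2): P₂ = (73 + 3×113/3) / 9 = 62/3.

P₁ = 113/3, P₂ = 62/3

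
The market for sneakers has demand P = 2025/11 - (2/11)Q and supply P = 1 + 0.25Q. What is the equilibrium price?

Set the two price expressions equal: 2025/11 - (2/11)Q = 1 + 0.25Q.
2014/11 = (19/44)Q, so Q* = 424.
P* = 2025/11 − (2/11)(424) = 107.

P* = 107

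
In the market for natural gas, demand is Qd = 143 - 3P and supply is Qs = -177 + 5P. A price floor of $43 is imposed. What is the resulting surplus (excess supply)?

Surplus = 24

Equilibrium price would be P* = 40, so the floor at 43 binds.
At P = 43: Qd = 14, Qs = 38.
Surplus = 38 − 14 = 24.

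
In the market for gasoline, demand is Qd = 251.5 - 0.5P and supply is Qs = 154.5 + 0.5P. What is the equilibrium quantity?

Set Qd = Qs: 251.5 - 0.5P = 154.5 + 0.5P.
97 = P, so P* = 97.
Q* = 251.5 − 0.5(97) = 203.

Q* = 203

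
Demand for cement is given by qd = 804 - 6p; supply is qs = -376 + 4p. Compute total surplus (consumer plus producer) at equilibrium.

Total surplus = 1920

Equilibrium: 804 - 6p = -376 + 4p gives p* = 118, q* = 96.
Demand choke price: p = 134; supply starts at p = 94.
CS = ½(134 − 118)(96) = 768; PS = ½(118 − 94)(96) = 1152.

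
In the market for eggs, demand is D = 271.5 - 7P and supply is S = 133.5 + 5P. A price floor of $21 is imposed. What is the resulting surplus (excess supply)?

Surplus = 114

Equilibrium price would be P* = 11.5, so the floor at 21 binds.
At P = 21: D = 124.5, S = 238.5.
Surplus = 238.5 − 124.5 = 114.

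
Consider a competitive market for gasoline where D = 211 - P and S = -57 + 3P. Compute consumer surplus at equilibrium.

Equilibrium: 211 - P = -57 + 3P gives P* = 67, Q* = 144.
Demand choke price (D = 0): P = 211.
CS = ½(211 − 67)(144) = 10368.

Consumer surplus = 10368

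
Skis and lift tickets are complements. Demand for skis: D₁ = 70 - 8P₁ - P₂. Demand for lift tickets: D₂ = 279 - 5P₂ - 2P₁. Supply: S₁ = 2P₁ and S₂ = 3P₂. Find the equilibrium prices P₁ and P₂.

P₁ = 281/78, P₂ = 1325/39

Market 1: 70 - 8P₁ - P₂ = 2P₁ → 10P₁ + P₂ = 70.
Market 2: 8P₂ + 2P₁ = 279.
Eliminating P₂: 8×(1) − 1×(2) gives 78P₁ = 281, so P₁ = 281/78.
Back-substitute into (2): P₂ = (279 − 2×281/78) / 8 = 1325/39.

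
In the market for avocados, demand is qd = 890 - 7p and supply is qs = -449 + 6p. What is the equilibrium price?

p* = 103

Set qd = qs: 890 - 7p = -449 + 6p.
1339 = 13p, so p* = 103.
q* = 890 − 7(103) = 169.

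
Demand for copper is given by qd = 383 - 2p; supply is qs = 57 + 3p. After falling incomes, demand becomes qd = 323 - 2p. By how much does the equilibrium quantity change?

Original equilibrium: p* = 65.2, q* = 252.6.
New equilibrium: 323 - 2p = 57 + 3p, so 266 = 5p and p' = 53.2; q' = 323 − 2(53.2) = 216.6.
Change in quantity: 216.6 − 252.6 = -36.

Δq = -36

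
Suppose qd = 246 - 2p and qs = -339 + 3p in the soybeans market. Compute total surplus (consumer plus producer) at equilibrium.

Equilibrium: 246 - 2p = -339 + 3p gives p* = 117, q* = 12.
Demand choke price: p = 123; supply starts at p = 113.
CS = ½(123 − 117)(12) = 36; PS = ½(117 − 113)(12) = 24.

Total surplus = 60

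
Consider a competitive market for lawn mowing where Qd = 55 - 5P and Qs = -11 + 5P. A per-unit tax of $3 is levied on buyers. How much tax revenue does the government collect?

Pre-tax equilibrium: P* = 6.6, Q* = 22.
Tax on buyers shifts demand to Qd = 55 − 5(P + 3) = 40 - 5P.
40 - 5P = -11 + 5P gives seller price Ps = 5.1; buyers pay Pb = 5.1 + 3 = 8.1.
New quantity: Q = 55 − 5(8.1) = 14.5.
Revenue = 3 × 14.5 = 43.5.

Tax revenue = 43.5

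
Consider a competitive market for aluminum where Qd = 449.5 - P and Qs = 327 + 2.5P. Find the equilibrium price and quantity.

Set Qd = Qs: 449.5 - P = 327 + 2.5P.
122.5 = 3.5P, so P* = 35.
Q* = 449.5 − 1(35) = 414.5.

P* = 35, Q* = 414.5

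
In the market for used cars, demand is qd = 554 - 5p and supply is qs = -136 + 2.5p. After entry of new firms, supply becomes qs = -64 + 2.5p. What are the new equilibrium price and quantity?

p' = 82.4, q' = 142

Original equilibrium: p* = 92, q* = 94.
New equilibrium: 554 - 5p = -64 + 2.5p, so 618 = 7.5p and p' = 82.4; q' = 554 − 5(82.4) = 142.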